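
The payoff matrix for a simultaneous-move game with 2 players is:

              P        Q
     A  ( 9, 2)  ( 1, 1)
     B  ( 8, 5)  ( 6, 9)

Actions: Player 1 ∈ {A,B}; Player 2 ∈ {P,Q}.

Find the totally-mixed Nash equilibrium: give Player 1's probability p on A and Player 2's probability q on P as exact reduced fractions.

P1 indiff ⇒ q·9+(1-q)·1 = q·8+(1-q)·6 ⇒ q(1) = (1-q)(5) ⇒ q = 5/6
P2 indiff ⇒ p·2+(1-p)·5 = p·1+(1-p)·9 ⇒ p(1) = (1-p)(4) ⇒ p = 4/5

p=4/5, q=5/6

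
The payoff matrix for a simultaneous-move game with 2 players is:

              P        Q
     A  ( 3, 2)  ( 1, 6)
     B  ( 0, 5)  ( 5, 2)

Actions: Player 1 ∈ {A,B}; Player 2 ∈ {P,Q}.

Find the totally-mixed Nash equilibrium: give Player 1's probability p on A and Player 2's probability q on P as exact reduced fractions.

(p,q) = (3/7, 4/7)

P1 indiff ⇒ q·3+(1-q)·1 = q·0+(1-q)·5 ⇒ q(3) = (1-q)(4) ⇒ q = 4/7
P2 indiff ⇒ p·2+(1-p)·5 = p·6+(1-p)·2 ⇒ p(-4) = (1-p)(-3) ⇒ p = 3/7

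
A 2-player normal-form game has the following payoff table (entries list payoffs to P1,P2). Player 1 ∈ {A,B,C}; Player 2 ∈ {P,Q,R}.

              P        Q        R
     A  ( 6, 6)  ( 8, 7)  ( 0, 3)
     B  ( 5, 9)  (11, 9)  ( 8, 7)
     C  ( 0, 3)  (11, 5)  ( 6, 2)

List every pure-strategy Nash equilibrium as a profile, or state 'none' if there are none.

(A,P): not NE [P2→Q gives 7>6]
(A,Q): not NE [P1→C gives 11>8]
(A,R): not NE [P1→B gives 8>0; P2→Q gives 7>3]
(B,P): not NE [P1→A gives 6>5]
(B,Q): NE
(B,R): not NE [P2→Q gives 9>7]
(C,P): not NE [P1→A gives 6>0; P2→Q gives 5>3]
(C,Q): NE
(C,R): not NE [P1→B gives 8>6; P2→Q gives 5>2]

NE set: (B,Q), (C,Q)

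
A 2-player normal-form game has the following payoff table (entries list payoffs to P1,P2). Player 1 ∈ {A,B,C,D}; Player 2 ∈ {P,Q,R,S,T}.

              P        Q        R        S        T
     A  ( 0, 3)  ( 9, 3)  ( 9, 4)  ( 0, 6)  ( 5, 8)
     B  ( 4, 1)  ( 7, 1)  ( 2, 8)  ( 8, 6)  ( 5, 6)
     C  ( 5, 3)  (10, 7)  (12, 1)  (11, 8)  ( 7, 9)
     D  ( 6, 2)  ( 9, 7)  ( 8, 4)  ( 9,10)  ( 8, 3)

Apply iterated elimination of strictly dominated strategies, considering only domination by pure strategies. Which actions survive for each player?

P1 drop A (C beats it: P:5>0 Q:10>9 R:12>9 S:11>0 T:7>5)
P1 drop B (C beats it: P:5>4 Q:10>7 R:12>2 S:11>8 T:7>5)
P2 drop P (Q beats it: C:7>3 D:7>2)
P2 drop Q (S beats it: C:8>7 D:10>7)
P2 drop R (S beats it: C:8>1 D:10>4)
P1→{C,D} P2→{S,T}

IESDS → P1:{C,D} P2:{S,T}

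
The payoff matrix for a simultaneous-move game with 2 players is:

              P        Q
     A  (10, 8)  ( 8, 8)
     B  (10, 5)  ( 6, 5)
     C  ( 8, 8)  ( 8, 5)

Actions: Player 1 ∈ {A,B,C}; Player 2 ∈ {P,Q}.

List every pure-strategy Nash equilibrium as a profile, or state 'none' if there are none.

NE set: (A,P), (A,Q), (B,P)

(A,P): NE
(A,Q): NE
(B,P): NE
(B,Q): not NE [P1→C gives 8>6]
(C,P): not NE [P1→B gives 10>8]
(C,Q): not NE [P2→P gives 8>5]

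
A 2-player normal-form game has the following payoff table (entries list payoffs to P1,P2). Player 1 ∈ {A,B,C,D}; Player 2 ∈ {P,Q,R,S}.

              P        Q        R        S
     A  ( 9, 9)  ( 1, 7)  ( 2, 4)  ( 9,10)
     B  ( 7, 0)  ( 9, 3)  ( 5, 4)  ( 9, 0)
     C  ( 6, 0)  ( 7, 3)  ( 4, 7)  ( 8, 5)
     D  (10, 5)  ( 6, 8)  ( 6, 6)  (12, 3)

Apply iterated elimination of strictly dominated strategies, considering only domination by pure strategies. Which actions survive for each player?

P1 drop A (D beats it: P:10>9 Q:6>1 R:6>2 S:12>9)
P1 drop C (B beats it: P:7>6 Q:9>7 R:5>4 S:9>8)
P2 drop P (Q beats it: B:3>0 D:8>5)
P2 drop S (Q beats it: B:3>0 D:8>3)
P1→{B,D} P2→{Q,R}

IESDS → P1:{B,D} P2:{Q,R}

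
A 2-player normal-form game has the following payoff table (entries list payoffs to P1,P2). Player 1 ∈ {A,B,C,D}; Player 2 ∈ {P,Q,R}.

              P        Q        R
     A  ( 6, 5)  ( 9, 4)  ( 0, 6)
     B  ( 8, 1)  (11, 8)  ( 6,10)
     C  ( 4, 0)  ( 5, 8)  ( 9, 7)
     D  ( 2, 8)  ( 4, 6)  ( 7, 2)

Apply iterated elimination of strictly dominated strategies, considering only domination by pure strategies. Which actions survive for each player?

IESDS → P1:{B,C} P2:{Q,R}

P1 drop A (B beats it: P:8>6 Q:11>9 R:6>0)
P1 drop D (C beats it: P:4>2 Q:5>4 R:9>7)
P2 drop P (Q beats it: B:8>1 C:8>0)
P1→{B,C} P2→{Q,R}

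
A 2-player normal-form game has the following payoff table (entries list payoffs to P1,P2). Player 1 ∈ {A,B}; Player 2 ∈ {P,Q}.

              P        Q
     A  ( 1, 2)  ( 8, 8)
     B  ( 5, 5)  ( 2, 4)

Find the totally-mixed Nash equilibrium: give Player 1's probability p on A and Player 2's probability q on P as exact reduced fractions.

(p,q) = (1/7, 3/5)

P1 indiff ⇒ q·1+(1-q)·8 = q·5+(1-q)·2 ⇒ q(-4) = (1-q)(-6) ⇒ q = 3/5
P2 indiff ⇒ p·2+(1-p)·5 = p·8+(1-p)·4 ⇒ p(-6) = (1-p)(-1) ⇒ p = 1/7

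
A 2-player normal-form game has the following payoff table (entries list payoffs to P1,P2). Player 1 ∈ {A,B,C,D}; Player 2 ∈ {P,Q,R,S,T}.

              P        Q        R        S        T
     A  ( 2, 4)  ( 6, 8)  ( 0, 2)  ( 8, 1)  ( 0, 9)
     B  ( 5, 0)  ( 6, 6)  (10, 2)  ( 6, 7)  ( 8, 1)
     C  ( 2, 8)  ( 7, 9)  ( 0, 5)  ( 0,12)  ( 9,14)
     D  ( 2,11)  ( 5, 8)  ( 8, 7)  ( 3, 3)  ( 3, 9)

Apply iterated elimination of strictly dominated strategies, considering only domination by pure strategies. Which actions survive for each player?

IESDS → P1:{A,B,C} P2:{Q,S,T}

P1 drop D (B beats it: P:5>2 Q:6>5 R:10>8 S:6>3 T:8>3)
P2 drop P (Q beats it: A:8>4 B:6>0 C:9>8)
P2 drop R (Q beats it: A:8>2 B:6>2 C:9>5)
P1→{A,B,C} P2→{Q,S,T}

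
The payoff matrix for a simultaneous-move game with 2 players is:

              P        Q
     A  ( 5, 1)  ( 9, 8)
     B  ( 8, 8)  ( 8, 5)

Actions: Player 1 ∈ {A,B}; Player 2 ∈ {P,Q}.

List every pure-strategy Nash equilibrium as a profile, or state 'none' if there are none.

PSNE = {(A,Q), (B,P)}

(A,P): not NE [P1→B gives 8>5; P2→Q gives 8>1]
(A,Q): NE
(B,P): NE
(B,Q): not NE [P1→A gives 9>8; P2→P gives 8>5]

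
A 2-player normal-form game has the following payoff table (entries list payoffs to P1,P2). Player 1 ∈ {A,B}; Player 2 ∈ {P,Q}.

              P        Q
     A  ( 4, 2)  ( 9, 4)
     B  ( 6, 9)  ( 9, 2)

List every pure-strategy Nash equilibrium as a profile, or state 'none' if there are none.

NE set: (A,Q), (B,P)

(A,P): not NE [P1→B gives 6>4; P2→Q gives 4>2]
(A,Q): NE
(B,P): NE
(B,Q): not NE [P2→P gives 9>2]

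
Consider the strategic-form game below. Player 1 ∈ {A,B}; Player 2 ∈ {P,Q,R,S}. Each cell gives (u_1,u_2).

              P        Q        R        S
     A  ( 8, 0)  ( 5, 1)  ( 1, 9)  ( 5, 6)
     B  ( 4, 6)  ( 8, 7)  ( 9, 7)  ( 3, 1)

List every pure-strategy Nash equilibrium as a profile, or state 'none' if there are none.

(A,P): not NE [P2→R gives 9>0]
(A,Q): not NE [P1→B gives 8>5; P2→R gives 9>1]
(A,R): not NE [P1→B gives 9>1]
(A,S): not NE [P2→R gives 9>6]
(B,P): not NE [P1→A gives 8>4; P2→R gives 7>6]
(B,Q): NE
(B,R): NE
(B,S): not NE [P1→A gives 5>3; P2→R gives 7>1]

PSNE = {(B,Q), (B,R)}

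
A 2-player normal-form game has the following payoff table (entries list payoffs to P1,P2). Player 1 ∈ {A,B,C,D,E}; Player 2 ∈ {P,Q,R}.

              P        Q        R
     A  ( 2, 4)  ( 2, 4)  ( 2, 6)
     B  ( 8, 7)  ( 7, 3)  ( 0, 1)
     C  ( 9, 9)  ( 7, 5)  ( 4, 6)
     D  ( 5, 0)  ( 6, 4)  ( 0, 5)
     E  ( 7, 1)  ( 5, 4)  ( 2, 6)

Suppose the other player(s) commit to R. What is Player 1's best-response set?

u_1(A vs R) = 2
u_1(B vs R) = 0
u_1(C vs R) = 4
u_1(D vs R) = 0
u_1(E vs R) = 2
max payoff 4 at {C}

argmax u_1 = {C}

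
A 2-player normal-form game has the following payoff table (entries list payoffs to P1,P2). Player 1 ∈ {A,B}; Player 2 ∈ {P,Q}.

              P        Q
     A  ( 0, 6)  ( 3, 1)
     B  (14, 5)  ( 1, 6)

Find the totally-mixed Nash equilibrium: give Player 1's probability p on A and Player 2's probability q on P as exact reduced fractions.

P1 mixes 1/6 on A; P2 mixes 1/8 on P

P1 indiff ⇒ q·0+(1-q)·3 = q·14+(1-q)·1 ⇒ q(-14) = (1-q)(-2) ⇒ q = 1/8
P2 indiff ⇒ p·6+(1-p)·5 = p·1+(1-p)·6 ⇒ p(5) = (1-p)(1) ⇒ p = 1/6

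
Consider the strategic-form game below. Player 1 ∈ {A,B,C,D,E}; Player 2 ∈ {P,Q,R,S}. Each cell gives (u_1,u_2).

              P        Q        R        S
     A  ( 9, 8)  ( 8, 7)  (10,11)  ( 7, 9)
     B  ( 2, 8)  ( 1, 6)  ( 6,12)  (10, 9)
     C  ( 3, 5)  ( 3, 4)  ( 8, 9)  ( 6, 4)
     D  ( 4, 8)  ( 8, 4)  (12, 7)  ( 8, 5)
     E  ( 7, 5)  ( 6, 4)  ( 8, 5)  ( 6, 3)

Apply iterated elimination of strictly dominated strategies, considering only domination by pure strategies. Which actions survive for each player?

P1 drop C (A beats it: P:9>3 Q:8>3 R:10>8 S:7>6)
P1 drop E (A beats it: P:9>7 Q:8>6 R:10>8 S:7>6)
P2 drop Q (P beats it: A:8>7 B:8>6 D:8>4)
P2 drop S (R beats it: A:11>9 B:12>9 D:7>5)
P1 drop B (A beats it: P:9>2 R:10>6)
P1→{A,D} P2→{P,R}

Remaining: P1:{A,D} P2:{P,R}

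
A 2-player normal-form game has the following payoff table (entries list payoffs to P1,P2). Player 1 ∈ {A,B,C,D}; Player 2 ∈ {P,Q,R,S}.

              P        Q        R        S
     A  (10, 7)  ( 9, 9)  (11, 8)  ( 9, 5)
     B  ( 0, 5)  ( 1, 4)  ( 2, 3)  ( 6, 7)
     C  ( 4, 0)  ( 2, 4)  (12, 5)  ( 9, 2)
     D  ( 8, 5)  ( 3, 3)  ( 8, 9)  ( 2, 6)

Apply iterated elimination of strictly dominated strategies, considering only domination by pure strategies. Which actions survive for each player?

Remaining: P1:{A,C} P2:{Q,R}

P1 drop B (A beats it: P:10>0 Q:9>1 R:11>2 S:9>6)
P1 drop D (A beats it: P:10>8 Q:9>3 R:11>8 S:9>2)
P2 drop P (Q beats it: A:9>7 C:4>0)
P2 drop S (Q beats it: A:9>5 C:4>2)
P1→{A,C} P2→{Q,R}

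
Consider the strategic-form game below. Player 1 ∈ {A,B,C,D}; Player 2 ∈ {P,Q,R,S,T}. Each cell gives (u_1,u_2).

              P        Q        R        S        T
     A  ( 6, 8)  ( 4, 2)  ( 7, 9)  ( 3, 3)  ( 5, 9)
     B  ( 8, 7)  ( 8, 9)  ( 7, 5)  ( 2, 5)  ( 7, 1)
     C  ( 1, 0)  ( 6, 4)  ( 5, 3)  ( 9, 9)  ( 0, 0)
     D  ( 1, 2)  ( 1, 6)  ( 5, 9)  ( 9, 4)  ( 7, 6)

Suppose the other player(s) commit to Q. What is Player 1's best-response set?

u_1(A vs Q) = 4
u_1(B vs Q) = 8
u_1(C vs Q) = 6
u_1(D vs Q) = 1
max payoff 8 at {B}

BR_1 = {B}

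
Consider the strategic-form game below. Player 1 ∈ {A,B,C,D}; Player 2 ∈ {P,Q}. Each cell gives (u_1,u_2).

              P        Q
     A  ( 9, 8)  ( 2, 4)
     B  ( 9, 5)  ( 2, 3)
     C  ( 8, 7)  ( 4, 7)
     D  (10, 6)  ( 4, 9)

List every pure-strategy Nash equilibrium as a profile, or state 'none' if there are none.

NE set: (C,Q), (D,Q)

(A,P): not NE [P1→D gives 10>9]
(A,Q): not NE [P1→D gives 4>2; P2→P gives 8>4]
(B,P): not NE [P1→D gives 10>9]
(B,Q): not NE [P1→D gives 4>2; P2→P gives 5>3]
(C,P): not NE [P1→D gives 10>8]
(C,Q): NE
(D,P): not NE [P2→Q gives 9>6]
(D,Q): NE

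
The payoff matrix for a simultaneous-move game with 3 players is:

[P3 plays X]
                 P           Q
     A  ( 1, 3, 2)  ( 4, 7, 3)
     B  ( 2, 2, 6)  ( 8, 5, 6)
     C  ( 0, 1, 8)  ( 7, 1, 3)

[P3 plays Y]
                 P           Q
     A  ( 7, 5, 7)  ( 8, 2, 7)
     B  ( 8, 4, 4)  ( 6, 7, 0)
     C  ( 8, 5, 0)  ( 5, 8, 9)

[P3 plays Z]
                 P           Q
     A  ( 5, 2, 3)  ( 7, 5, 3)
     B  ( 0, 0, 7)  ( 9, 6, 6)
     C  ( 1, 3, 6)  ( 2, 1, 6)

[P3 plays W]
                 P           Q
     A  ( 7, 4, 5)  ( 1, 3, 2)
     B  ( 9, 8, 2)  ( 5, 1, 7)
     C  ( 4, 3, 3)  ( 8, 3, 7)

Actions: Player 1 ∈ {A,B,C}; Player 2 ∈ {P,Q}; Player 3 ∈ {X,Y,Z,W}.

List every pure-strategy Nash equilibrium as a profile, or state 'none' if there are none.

No pure NE.

(A,P,X): not NE [P1→B gives 2>1; P2→Q gives 7>3; P3→Y gives 7>2]
(A,P,Y): not NE [P1→C gives 8>7]
(A,P,Z): not NE [P2→Q gives 5>2; P3→Y gives 7>3]
(A,P,W): not NE [P1→B gives 9>7; P3→Y gives 7>5]
(A,Q,X): not NE [P1→B gives 8>4; P3→Y gives 7>3]
(A,Q,Y): not NE [P2→P gives 5>2]
(A,Q,Z): not NE [P1→B gives 9>7; P3→Y gives 7>3]
(A,Q,W): not NE [P1→C gives 8>1; P2→P gives 4>3; P3→Y gives 7>2]
(B,P,X): not NE [P2→Q gives 5>2; P3→Z gives 7>6]
(B,P,Y): not NE [P2→Q gives 7>4; P3→Z gives 7>4]
(B,P,Z): not NE [P1→A gives 5>0; P2→Q gives 6>0]
(B,P,W): not NE [P3→Z gives 7>2]
(B,Q,X): not NE [P3→W gives 7>6]
(B,Q,Y): not NE [P1→A gives 8>6; P3→W gives 7>0]
(B,Q,Z): not NE [P3→W gives 7>6]
(B,Q,W): not NE [P1→C gives 8>5; P2→P gives 8>1]
(C,P,X): not NE [P1→B gives 2>0]
(C,P,Y): not NE [P2→Q gives 8>5; P3→X gives 8>0]
(C,P,Z): not NE [P1→A gives 5>1; P3→X gives 8>6]
(C,P,W): not NE [P1→B gives 9>4; P3→X gives 8>3]
(C,Q,X): not NE [P1→B gives 8>7; P3→Y gives 9>3]
(C,Q,Y): not NE [P1→A gives 8>5]
(C,Q,Z): not NE [P1→B gives 9>2; P2→P gives 3>1; P3→Y gives 9>6]
(C,Q,W): not NE [P3→Y gives 9>7]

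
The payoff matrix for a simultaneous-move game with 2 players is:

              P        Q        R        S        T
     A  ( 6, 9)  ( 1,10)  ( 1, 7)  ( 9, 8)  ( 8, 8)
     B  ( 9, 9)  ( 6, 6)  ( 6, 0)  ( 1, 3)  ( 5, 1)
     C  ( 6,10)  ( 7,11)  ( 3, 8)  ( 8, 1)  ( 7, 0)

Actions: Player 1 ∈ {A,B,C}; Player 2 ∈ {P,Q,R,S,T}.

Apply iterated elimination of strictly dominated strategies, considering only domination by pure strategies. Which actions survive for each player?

Remaining: P1:{B,C} P2:{P,Q}

P2 drop R (P beats it: A:9>7 B:9>0 C:10>8)
P2 drop S (P beats it: A:9>8 B:9>3 C:10>1)
P2 drop T (P beats it: A:9>8 B:9>1 C:10>0)
P1 drop A (B beats it: P:9>6 Q:6>1)
P1→{B,C} P2→{P,Q}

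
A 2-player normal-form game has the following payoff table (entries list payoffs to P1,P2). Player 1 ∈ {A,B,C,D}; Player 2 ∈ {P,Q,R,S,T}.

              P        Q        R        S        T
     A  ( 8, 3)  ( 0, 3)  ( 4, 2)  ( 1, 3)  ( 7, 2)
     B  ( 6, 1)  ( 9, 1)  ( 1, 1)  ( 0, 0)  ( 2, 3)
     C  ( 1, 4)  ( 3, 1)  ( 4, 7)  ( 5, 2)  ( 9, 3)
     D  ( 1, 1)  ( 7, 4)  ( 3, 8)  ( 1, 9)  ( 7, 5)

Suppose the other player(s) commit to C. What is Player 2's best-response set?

u_2(P vs C) = 4
u_2(Q vs C) = 1
u_2(R vs C) = 7
u_2(S vs C) = 2
u_2(T vs C) = 3
max payoff 7 at {R}

BR_2 = {R}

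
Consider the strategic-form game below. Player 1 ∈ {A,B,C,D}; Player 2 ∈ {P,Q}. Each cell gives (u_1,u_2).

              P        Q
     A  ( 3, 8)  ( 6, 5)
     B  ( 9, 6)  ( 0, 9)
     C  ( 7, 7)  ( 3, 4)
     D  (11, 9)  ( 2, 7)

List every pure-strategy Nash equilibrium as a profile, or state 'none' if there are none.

(A,P): not NE [P1→D gives 11>3]
(A,Q): not NE [P2→P gives 8>5]
(B,P): not NE [P1→D gives 11>9; P2→Q gives 9>6]
(B,Q): not NE [P1→A gives 6>0]
(C,P): not NE [P1→D gives 11>7]
(C,Q): not NE [P1→A gives 6>3; P2→P gives 7>4]
(D,P): NE
(D,Q): not NE [P1→A gives 6>2; P2→P gives 9>7]

Nash profiles: (D,P)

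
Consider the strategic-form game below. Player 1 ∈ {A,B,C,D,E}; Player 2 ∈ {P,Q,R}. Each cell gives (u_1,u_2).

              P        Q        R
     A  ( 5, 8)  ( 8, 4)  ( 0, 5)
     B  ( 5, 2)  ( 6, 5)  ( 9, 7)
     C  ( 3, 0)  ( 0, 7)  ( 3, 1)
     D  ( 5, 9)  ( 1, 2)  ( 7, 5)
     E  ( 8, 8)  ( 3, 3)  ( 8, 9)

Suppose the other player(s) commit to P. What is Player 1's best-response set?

argmax u_1 = {E}

u_1(A vs P) = 5
u_1(B vs P) = 5
u_1(C vs P) = 3
u_1(D vs P) = 5
u_1(E vs P) = 8
max payoff 8 at {E}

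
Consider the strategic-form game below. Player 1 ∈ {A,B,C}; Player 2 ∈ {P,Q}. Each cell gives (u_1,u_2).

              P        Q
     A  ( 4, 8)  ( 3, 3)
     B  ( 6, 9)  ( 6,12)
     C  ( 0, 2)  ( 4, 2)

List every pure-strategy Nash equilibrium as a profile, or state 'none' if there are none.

(A,P): not NE [P1→B gives 6>4]
(A,Q): not NE [P1→B gives 6>3; P2→P gives 8>3]
(B,P): not NE [P2→Q gives 12>9]
(B,Q): NE
(C,P): not NE [P1→B gives 6>0]
(C,Q): not NE [P1→B gives 6>4]

Nash profiles: (B,Q)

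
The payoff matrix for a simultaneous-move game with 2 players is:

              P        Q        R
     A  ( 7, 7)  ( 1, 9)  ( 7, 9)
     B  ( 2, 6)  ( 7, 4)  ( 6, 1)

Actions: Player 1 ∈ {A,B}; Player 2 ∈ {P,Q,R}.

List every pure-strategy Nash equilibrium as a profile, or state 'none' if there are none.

(A,P): not NE [P2→R gives 9>7]
(A,Q): not NE [P1→B gives 7>1]
(A,R): NE
(B,P): not NE [P1→A gives 7>2]
(B,Q): not NE [P2→P gives 6>4]
(B,R): not NE [P1→A gives 7>6; P2→P gives 6>1]

NE set: (A,R)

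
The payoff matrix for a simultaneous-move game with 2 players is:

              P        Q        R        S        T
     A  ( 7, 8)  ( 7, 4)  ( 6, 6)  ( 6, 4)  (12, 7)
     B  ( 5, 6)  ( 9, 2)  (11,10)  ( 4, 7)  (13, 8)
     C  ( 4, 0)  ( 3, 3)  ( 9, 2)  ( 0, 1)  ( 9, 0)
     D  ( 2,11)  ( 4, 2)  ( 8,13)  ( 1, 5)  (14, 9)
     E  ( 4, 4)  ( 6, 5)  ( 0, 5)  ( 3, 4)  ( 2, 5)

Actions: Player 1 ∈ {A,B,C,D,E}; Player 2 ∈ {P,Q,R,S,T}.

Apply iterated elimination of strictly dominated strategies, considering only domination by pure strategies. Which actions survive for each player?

Remaining: P1:{A,B,D} P2:{P,R,T}

P1 drop C (B beats it: P:5>4 Q:9>3 R:11>9 S:4>0 T:13>9)
P1 drop E (A beats it: P:7>4 Q:7>6 R:6>0 S:6>3 T:12>2)
P2 drop Q (P beats it: A:8>4 B:6>2 D:11>2)
P2 drop S (R beats it: A:6>4 B:10>7 D:13>5)
P1→{A,B,D} P2→{P,R,T}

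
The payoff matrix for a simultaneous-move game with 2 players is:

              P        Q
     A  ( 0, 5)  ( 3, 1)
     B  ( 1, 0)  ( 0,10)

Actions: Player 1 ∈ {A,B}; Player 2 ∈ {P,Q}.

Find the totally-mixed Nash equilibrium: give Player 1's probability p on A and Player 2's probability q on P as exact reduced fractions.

P1 mixes 5/7 on A; P2 mixes 3/4 on P

P1 indiff ⇒ q·0+(1-q)·3 = q·1+(1-q)·0 ⇒ q(-1) = (1-q)(-3) ⇒ q = 3/4
P2 indiff ⇒ p·5+(1-p)·0 = p·1+(1-p)·10 ⇒ p(4) = (1-p)(10) ⇒ p = 5/7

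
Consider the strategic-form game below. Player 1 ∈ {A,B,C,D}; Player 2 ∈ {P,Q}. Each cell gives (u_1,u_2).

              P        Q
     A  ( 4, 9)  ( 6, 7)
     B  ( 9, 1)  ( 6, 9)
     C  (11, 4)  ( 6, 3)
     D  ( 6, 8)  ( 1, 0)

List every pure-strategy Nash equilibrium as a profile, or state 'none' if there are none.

NE set: (B,Q), (C,P)

(A,P): not NE [P1→C gives 11>4]
(A,Q): not NE [P2→P gives 9>7]
(B,P): not NE [P1→C gives 11>9; P2→Q gives 9>1]
(B,Q): NE
(C,P): NE
(C,Q): not NE [P2→P gives 4>3]
(D,P): not NE [P1→C gives 11>6]
(D,Q): not NE [P1→C gives 6>1; P2→P gives 8>0]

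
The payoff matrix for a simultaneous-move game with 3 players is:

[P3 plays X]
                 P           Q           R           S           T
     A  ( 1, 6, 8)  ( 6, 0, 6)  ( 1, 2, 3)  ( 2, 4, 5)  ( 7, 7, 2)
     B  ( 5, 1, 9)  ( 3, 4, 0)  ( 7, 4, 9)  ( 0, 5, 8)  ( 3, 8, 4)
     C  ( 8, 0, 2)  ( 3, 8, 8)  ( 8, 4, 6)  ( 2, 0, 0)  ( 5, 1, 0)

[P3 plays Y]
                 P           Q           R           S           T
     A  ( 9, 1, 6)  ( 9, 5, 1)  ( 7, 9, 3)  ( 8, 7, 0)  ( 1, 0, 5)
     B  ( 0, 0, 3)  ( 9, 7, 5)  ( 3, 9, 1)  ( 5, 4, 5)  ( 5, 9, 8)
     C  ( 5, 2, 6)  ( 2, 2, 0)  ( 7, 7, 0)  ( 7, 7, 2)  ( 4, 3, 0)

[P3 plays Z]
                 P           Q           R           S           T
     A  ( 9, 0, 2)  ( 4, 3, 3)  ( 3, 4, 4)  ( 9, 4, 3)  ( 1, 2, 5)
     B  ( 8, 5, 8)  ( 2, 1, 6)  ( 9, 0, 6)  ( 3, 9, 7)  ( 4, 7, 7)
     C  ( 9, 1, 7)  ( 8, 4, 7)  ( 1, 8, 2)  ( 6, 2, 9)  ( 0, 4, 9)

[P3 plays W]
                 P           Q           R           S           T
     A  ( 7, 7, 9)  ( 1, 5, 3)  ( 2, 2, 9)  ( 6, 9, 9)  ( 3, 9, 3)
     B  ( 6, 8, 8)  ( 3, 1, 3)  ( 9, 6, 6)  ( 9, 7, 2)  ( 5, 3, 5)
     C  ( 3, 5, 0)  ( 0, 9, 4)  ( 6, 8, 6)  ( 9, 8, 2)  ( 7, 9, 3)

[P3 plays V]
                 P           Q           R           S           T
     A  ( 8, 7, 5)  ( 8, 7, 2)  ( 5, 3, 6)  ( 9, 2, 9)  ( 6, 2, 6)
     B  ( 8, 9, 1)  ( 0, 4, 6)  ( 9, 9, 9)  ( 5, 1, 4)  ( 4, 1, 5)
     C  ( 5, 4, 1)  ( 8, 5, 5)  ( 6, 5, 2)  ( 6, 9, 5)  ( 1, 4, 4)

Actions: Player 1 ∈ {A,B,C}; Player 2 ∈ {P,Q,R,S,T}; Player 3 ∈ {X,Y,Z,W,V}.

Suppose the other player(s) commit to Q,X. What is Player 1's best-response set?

argmax u_1 = {A}

u_1(A vs Q,X) = 6
u_1(B vs Q,X) = 3
u_1(C vs Q,X) = 3
max payoff 6 at {A}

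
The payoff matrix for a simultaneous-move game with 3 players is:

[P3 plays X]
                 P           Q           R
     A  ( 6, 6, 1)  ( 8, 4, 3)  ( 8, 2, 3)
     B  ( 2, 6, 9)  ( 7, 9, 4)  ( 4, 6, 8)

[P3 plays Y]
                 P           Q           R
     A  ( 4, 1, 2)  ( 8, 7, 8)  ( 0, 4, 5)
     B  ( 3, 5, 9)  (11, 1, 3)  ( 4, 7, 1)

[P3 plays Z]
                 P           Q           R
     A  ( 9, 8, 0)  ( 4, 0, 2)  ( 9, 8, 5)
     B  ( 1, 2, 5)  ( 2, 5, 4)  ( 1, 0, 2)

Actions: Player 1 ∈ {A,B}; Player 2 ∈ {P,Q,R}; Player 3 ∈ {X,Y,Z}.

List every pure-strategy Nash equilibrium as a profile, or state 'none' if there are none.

(A,P,X): not NE [P3→Y gives 2>1]
(A,P,Y): not NE [P2→Q gives 7>1]
(A,P,Z): not NE [P3→Y gives 2>0]
(A,Q,X): not NE [P2→P gives 6>4; P3→Y gives 8>3]
(A,Q,Y): not NE [P1→B gives 11>8]
(A,Q,Z): not NE [P2→R gives 8>0; P3→Y gives 8>2]
(A,R,X): not NE [P2→P gives 6>2; P3→Z gives 5>3]
(A,R,Y): not NE [P1→B gives 4>0; P2→Q gives 7>4]
(A,R,Z): NE
(B,P,X): not NE [P1→A gives 6>2; P2→Q gives 9>6]
(B,P,Y): not NE [P1→A gives 4>3; P2→R gives 7>5]
(B,P,Z): not NE [P1→A gives 9>1; P2→Q gives 5>2; P3→Y gives 9>5]
(B,Q,X): not NE [P1→A gives 8>7]
(B,Q,Y): not NE [P2→R gives 7>1; P3→Z gives 4>3]
(B,Q,Z): not NE [P1→A gives 4>2]
(B,R,X): not NE [P1→A gives 8>4; P2→Q gives 9>6]
(B,R,Y): not NE [P3→X gives 8>1]
(B,R,Z): not NE [P1→A gives 9>1; P2→Q gives 5>0; P3→X gives 8>2]

Nash profiles: (A,R,Z)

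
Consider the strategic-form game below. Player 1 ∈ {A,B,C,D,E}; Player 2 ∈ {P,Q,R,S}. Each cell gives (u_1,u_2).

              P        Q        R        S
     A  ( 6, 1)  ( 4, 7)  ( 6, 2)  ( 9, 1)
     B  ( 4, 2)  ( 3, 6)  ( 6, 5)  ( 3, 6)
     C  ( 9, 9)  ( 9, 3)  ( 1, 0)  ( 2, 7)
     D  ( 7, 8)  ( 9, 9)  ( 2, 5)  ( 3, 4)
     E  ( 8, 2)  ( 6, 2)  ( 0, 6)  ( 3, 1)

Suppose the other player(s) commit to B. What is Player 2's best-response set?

BR_2 = {Q,S}

u_2(P vs B) = 2
u_2(Q vs B) = 6
u_2(R vs B) = 5
u_2(S vs B) = 6
max payoff 6 at {Q,S}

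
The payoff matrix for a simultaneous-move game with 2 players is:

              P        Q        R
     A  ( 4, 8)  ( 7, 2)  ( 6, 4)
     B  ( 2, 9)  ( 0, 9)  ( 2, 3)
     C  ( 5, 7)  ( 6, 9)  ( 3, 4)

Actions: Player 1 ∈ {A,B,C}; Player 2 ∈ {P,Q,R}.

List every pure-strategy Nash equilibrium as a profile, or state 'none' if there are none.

Equilibria: none

(A,P): not NE [P1→C gives 5>4]
(A,Q): not NE [P2→P gives 8>2]
(A,R): not NE [P2→P gives 8>4]
(B,P): not NE [P1→C gives 5>2]
(B,Q): not NE [P1→A gives 7>0]
(B,R): not NE [P1→A gives 6>2; P2→Q gives 9>3]
(C,P): not NE [P2→Q gives 9>7]
(C,Q): not NE [P1→A gives 7>6]
(C,R): not NE [P1→A gives 6>3; P2→Q gives 9>4]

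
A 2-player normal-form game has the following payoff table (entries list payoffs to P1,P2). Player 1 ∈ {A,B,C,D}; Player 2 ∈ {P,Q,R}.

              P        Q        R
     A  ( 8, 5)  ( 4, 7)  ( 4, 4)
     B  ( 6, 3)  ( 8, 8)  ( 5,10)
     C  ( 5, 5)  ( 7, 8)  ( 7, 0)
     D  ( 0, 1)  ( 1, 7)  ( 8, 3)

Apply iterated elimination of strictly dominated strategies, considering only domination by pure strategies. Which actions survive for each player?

P2 drop P (Q beats it: A:7>5 B:8>3 C:8>5 D:7>1)
P1 drop A (B beats it: Q:8>4 R:5>4)
P1→{B,C,D} P2→{Q,R}

IESDS → P1:{B,C,D} P2:{Q,R}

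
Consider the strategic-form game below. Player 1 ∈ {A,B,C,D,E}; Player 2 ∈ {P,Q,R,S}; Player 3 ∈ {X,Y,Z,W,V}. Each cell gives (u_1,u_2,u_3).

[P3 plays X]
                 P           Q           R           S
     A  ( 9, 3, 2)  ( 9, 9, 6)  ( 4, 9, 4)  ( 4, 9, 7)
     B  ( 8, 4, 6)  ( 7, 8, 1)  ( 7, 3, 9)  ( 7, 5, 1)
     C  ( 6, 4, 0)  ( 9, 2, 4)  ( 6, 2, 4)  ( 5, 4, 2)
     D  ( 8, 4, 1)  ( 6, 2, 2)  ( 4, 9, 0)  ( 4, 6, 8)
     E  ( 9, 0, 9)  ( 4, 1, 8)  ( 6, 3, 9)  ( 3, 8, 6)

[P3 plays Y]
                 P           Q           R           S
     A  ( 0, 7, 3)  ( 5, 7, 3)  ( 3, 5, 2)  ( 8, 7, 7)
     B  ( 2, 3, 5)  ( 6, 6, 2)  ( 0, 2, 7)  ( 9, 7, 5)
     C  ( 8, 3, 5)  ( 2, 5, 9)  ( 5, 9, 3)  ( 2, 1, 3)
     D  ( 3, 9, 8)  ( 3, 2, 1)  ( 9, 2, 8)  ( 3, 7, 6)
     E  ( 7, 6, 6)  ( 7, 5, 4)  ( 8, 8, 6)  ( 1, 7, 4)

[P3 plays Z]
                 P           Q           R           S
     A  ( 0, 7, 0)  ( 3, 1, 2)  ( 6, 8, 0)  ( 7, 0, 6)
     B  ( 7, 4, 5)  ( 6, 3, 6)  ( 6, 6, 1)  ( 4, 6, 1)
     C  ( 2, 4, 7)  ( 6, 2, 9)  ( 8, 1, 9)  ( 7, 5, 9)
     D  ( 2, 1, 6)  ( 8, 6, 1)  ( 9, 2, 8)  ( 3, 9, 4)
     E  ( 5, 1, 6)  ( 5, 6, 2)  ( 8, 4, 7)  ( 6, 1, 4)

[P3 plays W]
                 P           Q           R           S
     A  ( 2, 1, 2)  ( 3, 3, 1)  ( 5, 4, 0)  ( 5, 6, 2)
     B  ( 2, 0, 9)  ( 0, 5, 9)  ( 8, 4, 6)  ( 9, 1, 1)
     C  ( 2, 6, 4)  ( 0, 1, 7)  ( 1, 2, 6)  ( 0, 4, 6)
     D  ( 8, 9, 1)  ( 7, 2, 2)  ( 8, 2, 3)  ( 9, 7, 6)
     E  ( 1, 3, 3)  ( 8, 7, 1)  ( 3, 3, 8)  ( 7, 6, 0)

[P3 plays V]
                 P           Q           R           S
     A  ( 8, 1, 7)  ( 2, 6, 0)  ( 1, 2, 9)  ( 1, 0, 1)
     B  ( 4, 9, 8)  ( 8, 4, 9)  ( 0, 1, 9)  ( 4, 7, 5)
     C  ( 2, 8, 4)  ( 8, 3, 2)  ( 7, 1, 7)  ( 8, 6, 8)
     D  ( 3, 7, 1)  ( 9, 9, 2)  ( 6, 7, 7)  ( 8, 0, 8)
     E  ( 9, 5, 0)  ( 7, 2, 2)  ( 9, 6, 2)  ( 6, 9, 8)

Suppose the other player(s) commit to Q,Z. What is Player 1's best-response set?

u_1(A vs Q,Z) = 3
u_1(B vs Q,Z) = 6
u_1(C vs Q,Z) = 6
u_1(D vs Q,Z) = 8
u_1(E vs Q,Z) = 5
max payoff 8 at {D}

BR_1 = {D}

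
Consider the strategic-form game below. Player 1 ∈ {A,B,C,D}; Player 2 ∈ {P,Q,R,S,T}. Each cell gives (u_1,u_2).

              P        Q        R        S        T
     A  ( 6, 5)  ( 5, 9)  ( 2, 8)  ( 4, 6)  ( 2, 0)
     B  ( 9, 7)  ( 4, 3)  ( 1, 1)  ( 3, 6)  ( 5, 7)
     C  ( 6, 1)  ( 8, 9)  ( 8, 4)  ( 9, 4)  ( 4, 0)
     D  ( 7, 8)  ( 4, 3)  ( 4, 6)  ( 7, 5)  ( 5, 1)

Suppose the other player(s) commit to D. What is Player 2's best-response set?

argmax u_2 = {P}

u_2(P vs D) = 8
u_2(Q vs D) = 3
u_2(R vs D) = 6
u_2(S vs D) = 5
u_2(T vs D) = 1
max payoff 8 at {P}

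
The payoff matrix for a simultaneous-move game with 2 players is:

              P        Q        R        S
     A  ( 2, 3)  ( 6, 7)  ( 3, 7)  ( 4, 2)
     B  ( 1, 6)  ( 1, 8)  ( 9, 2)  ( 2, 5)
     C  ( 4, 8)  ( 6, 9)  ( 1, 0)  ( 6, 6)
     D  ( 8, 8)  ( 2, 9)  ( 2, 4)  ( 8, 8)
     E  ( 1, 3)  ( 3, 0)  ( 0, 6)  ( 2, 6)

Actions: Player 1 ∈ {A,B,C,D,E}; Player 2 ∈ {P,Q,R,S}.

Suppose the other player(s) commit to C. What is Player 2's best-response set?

P2 best: {Q}

u_2(P vs C) = 8
u_2(Q vs C) = 9
u_2(R vs C) = 0
u_2(S vs C) = 6
max payoff 9 at {Q}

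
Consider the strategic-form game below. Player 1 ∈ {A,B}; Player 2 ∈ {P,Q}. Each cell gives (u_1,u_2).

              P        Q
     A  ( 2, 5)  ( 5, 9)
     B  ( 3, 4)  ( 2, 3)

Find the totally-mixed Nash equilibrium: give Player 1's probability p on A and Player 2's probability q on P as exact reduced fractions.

(p,q) = (1/5, 3/4)

P1 indiff ⇒ q·2+(1-q)·5 = q·3+(1-q)·2 ⇒ q(-1) = (1-q)(-3) ⇒ q = 3/4
P2 indiff ⇒ p·5+(1-p)·4 = p·9+(1-p)·3 ⇒ p(-4) = (1-p)(-1) ⇒ p = 1/5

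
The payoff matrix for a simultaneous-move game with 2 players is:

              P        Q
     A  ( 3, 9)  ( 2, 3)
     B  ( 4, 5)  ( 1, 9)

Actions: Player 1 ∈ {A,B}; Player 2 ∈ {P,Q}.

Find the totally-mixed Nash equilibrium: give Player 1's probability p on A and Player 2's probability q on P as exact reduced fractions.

P1 mixes 2/5 on A; P2 mixes 1/2 on P

P1 indiff ⇒ q·3+(1-q)·2 = q·4+(1-q)·1 ⇒ q(-1) = (1-q)(-1) ⇒ q = 1/2
P2 indiff ⇒ p·9+(1-p)·5 = p·3+(1-p)·9 ⇒ p(6) = (1-p)(4) ⇒ p = 2/5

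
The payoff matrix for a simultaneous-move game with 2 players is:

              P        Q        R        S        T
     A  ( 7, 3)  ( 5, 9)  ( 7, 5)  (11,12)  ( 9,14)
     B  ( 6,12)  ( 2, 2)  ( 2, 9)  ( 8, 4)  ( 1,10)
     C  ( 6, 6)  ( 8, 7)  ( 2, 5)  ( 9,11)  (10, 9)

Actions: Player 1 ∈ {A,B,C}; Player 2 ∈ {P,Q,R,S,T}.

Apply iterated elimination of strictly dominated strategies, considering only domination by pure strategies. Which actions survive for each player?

P1 drop B (A beats it: P:7>6 Q:5>2 R:7>2 S:11>8 T:9>1)
P2 drop P (Q beats it: A:9>3 C:7>6)
P2 drop Q (S beats it: A:12>9 C:11>7)
P2 drop R (S beats it: A:12>5 C:11>5)
P1→{A,C} P2→{S,T}

Remaining: P1:{A,C} P2:{S,T}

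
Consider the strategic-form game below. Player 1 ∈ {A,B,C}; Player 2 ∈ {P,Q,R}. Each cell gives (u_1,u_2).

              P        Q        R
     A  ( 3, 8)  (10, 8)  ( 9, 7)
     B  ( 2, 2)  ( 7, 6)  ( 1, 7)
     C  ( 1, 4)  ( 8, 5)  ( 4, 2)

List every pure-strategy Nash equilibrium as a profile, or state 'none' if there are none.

(A,P): NE
(A,Q): NE
(A,R): not NE [P2→Q gives 8>7]
(B,P): not NE [P1→A gives 3>2; P2→R gives 7>2]
(B,Q): not NE [P1→A gives 10>7; P2→R gives 7>6]
(B,R): not NE [P1→A gives 9>1]
(C,P): not NE [P1→A gives 3>1; P2→Q gives 5>4]
(C,Q): not NE [P1→A gives 10>8]
(C,R): not NE [P1→A gives 9>4; P2→Q gives 5>2]

PSNE = {(A,P), (A,Q)}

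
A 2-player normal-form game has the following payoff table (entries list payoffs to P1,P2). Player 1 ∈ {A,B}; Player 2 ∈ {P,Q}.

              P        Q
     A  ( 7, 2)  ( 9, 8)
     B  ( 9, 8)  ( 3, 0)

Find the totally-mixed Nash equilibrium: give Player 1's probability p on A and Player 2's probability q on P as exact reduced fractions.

(p,q) = (4/7, 3/4)

P1 indiff ⇒ q·7+(1-q)·9 = q·9+(1-q)·3 ⇒ q(-2) = (1-q)(-6) ⇒ q = 3/4
P2 indiff ⇒ p·2+(1-p)·8 = p·8+(1-p)·0 ⇒ p(-6) = (1-p)(-8) ⇒ p = 4/7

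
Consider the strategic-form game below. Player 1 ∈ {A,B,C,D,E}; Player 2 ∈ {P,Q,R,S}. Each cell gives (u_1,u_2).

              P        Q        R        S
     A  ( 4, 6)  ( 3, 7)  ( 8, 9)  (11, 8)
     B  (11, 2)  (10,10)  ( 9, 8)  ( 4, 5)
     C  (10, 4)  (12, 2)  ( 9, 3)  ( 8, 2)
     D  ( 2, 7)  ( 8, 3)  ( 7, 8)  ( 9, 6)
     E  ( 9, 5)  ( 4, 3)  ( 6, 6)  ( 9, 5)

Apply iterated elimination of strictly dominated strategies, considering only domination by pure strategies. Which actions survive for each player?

P2 drop S (R beats it: A:9>8 B:8>5 C:3>2 D:8>6 E:6>5)
P1 drop A (B beats it: P:11>4 Q:10>3 R:9>8)
P1 drop D (B beats it: P:11>2 Q:10>8 R:9>7)
P1 drop E (B beats it: P:11>9 Q:10>4 R:9>6)
P1→{B,C} P2→{P,Q,R}

Remaining: P1:{B,C} P2:{P,Q,R}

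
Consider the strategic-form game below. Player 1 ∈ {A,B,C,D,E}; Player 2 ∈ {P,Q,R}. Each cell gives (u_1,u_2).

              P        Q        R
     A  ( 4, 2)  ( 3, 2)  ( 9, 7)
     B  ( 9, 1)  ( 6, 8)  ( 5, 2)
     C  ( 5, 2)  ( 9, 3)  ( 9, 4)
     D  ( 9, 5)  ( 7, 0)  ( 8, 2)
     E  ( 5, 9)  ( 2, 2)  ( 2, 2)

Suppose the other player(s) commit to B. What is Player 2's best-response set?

argmax u_2 = {Q}

u_2(P vs B) = 1
u_2(Q vs B) = 8
u_2(R vs B) = 2
max payoff 8 at {Q}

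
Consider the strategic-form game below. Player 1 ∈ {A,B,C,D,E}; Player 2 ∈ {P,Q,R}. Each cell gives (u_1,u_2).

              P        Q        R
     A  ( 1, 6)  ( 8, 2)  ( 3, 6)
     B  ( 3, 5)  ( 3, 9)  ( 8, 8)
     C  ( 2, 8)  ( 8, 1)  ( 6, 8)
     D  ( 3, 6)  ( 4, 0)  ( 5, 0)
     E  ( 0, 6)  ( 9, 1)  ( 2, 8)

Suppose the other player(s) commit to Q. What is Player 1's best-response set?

P1 best: {E}

u_1(A vs Q) = 8
u_1(B vs Q) = 3
u_1(C vs Q) = 8
u_1(D vs Q) = 4
u_1(E vs Q) = 9
max payoff 9 at {E}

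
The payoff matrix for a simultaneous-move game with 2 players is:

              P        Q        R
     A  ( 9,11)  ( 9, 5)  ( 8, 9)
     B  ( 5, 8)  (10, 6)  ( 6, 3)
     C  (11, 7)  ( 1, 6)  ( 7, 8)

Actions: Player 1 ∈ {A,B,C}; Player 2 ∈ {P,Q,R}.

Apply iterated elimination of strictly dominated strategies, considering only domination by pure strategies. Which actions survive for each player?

P2 drop Q (P beats it: A:11>5 B:8>6 C:7>6)
P1 drop B (A beats it: P:9>5 R:8>6)
P1→{A,C} P2→{P,R}

Survivors P1:{A,C} P2:{P,R}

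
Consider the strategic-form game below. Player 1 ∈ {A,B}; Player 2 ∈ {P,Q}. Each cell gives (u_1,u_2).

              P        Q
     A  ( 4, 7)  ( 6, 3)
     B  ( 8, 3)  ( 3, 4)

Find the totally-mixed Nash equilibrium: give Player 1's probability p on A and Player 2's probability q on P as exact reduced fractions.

(p,q) = (1/5, 3/7)

P1 indiff ⇒ q·4+(1-q)·6 = q·8+(1-q)·3 ⇒ q(-4) = (1-q)(-3) ⇒ q = 3/7
P2 indiff ⇒ p·7+(1-p)·3 = p·3+(1-p)·4 ⇒ p(4) = (1-p)(1) ⇒ p = 1/5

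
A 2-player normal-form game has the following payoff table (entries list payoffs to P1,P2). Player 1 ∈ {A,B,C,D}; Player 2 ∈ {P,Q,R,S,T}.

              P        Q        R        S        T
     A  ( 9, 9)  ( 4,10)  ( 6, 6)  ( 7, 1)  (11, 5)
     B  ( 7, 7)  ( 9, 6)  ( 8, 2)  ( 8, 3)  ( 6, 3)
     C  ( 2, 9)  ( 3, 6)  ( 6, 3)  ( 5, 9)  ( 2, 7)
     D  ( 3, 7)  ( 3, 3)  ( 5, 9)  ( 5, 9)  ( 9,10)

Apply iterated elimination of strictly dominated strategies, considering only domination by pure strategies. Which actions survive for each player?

Survivors P1:{A,B} P2:{P,Q}

P1 drop C (B beats it: P:7>2 Q:9>3 R:8>6 S:8>5 T:6>2)
P1 drop D (A beats it: P:9>3 Q:4>3 R:6>5 S:7>5 T:11>9)
P2 drop R (P beats it: A:9>6 B:7>2)
P2 drop S (P beats it: A:9>1 B:7>3)
P2 drop T (P beats it: A:9>5 B:7>3)
P1→{A,B} P2→{P,Q}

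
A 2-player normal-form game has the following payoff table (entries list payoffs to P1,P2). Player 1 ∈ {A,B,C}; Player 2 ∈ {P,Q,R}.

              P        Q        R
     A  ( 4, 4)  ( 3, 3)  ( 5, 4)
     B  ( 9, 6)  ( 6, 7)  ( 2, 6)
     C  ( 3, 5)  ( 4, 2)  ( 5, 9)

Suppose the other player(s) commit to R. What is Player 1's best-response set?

P1 best: {A,C}

u_1(A vs R) = 5
u_1(B vs R) = 2
u_1(C vs R) = 5
max payoff 5 at {A,C}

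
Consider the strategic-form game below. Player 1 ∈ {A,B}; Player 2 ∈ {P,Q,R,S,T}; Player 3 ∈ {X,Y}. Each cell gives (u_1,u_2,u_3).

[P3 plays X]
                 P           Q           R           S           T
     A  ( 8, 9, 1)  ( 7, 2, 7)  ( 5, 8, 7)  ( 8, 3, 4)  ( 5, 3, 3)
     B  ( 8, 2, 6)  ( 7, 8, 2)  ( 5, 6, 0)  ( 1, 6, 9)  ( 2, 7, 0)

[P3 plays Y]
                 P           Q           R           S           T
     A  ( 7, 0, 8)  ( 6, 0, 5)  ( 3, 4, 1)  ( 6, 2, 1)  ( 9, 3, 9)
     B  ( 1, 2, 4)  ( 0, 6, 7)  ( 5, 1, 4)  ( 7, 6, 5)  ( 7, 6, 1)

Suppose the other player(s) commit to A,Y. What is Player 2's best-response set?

BR_2 = {R}

u_2(P vs A,Y) = 0
u_2(Q vs A,Y) = 0
u_2(R vs A,Y) = 4
u_2(S vs A,Y) = 2
u_2(T vs A,Y) = 3
max payoff 4 at {R}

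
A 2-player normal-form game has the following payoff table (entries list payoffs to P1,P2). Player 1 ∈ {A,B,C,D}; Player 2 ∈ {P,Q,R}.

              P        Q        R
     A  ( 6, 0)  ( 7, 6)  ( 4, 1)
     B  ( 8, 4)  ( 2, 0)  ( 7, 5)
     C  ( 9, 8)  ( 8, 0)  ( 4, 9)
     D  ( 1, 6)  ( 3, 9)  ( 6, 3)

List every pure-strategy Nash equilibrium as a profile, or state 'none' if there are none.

PSNE = {(B,R)}

(A,P): not NE [P1→C gives 9>6; P2→Q gives 6>0]
(A,Q): not NE [P1→C gives 8>7]
(A,R): not NE [P1→B gives 7>4; P2→Q gives 6>1]
(B,P): not NE [P1→C gives 9>8; P2→R gives 5>4]
(B,Q): not NE [P1→C gives 8>2; P2→R gives 5>0]
(B,R): NE
(C,P): not NE [P2→R gives 9>8]
(C,Q): not NE [P2→R gives 9>0]
(C,R): not NE [P1→B gives 7>4]
(D,P): not NE [P1→C gives 9>1; P2→Q gives 9>6]
(D,Q): not NE [P1→C gives 8>3]
(D,R): not NE [P1→B gives 7>6; P2→Q gives 9>3]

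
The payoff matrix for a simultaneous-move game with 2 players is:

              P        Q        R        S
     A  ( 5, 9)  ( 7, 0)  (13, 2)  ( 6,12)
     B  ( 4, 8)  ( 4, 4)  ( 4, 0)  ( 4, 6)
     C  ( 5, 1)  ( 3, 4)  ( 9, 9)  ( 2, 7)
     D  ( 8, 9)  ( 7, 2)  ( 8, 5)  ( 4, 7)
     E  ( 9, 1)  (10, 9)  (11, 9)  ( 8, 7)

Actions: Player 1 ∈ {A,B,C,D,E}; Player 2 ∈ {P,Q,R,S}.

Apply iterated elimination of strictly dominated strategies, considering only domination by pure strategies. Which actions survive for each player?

Survivors P1:{A,E} P2:{Q,R,S}

P1 drop B (A beats it: P:5>4 Q:7>4 R:13>4 S:6>4)
P1 drop C (E beats it: P:9>5 Q:10>3 R:11>9 S:8>2)
P1 drop D (E beats it: P:9>8 Q:10>7 R:11>8 S:8>4)
P2 drop P (S beats it: A:12>9 E:7>1)
P1→{A,E} P2→{Q,R,S}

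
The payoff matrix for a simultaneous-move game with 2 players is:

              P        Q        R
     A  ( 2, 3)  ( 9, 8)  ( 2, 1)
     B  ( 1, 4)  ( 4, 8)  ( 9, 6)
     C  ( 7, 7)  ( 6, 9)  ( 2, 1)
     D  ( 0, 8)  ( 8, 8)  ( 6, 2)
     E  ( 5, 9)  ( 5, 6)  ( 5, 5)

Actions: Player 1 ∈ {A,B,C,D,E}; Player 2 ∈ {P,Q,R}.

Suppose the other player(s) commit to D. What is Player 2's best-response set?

BR_2 = {P,Q}

u_2(P vs D) = 8
u_2(Q vs D) = 8
u_2(R vs D) = 2
max payoff 8 at {P,Q}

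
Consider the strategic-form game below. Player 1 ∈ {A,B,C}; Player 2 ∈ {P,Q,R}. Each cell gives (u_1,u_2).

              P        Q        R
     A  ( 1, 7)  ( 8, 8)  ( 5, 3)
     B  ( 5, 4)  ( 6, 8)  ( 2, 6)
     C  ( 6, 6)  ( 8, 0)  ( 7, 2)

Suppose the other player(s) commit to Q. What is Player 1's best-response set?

u_1(A vs Q) = 8
u_1(B vs Q) = 6
u_1(C vs Q) = 8
max payoff 8 at {A,C}

BR_1 = {A,C}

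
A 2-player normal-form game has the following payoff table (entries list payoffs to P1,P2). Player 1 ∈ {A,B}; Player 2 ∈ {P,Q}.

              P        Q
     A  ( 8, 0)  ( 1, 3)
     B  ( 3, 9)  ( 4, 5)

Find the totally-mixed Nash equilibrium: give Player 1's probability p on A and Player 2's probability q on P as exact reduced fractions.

P1 mixes 4/7 on A; P2 mixes 3/8 on P

P1 indiff ⇒ q·8+(1-q)·1 = q·3+(1-q)·4 ⇒ q(5) = (1-q)(3) ⇒ q = 3/8
P2 indiff ⇒ p·0+(1-p)·9 = p·3+(1-p)·5 ⇒ p(-3) = (1-p)(-4) ⇒ p = 4/7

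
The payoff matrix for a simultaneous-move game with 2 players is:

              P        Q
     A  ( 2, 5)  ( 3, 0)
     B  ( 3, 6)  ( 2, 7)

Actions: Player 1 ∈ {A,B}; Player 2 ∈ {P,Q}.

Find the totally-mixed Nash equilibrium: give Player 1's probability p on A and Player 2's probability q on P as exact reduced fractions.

p=1/6, q=1/2

P1 indiff ⇒ q·2+(1-q)·3 = q·3+(1-q)·2 ⇒ q(-1) = (1-q)(-1) ⇒ q = 1/2
P2 indiff ⇒ p·5+(1-p)·6 = p·0+(1-p)·7 ⇒ p(5) = (1-p)(1) ⇒ p = 1/6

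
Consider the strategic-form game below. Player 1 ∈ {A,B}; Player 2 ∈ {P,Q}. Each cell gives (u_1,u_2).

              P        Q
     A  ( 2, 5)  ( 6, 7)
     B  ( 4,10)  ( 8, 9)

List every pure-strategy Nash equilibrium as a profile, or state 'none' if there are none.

(A,P): not NE [P1→B gives 4>2; P2→Q gives 7>5]
(A,Q): not NE [P1→B gives 8>6]
(B,P): NE
(B,Q): not NE [P2→P gives 10>9]

PSNE = {(B,P)}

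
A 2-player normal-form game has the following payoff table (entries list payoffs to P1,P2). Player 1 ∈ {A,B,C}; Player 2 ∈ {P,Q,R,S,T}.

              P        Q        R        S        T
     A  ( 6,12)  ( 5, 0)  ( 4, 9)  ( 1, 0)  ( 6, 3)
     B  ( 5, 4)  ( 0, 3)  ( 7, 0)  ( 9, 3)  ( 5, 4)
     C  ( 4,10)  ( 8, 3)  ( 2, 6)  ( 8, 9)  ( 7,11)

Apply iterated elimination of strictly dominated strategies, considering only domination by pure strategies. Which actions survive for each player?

P2 drop Q (P beats it: A:12>0 B:4>3 C:10>3)
P2 drop R (P beats it: A:12>9 B:4>0 C:10>6)
P2 drop S (P beats it: A:12>0 B:4>3 C:10>9)
P1 drop B (A beats it: P:6>5 T:6>5)
P1→{A,C} P2→{P,T}

IESDS → P1:{A,C} P2:{P,T}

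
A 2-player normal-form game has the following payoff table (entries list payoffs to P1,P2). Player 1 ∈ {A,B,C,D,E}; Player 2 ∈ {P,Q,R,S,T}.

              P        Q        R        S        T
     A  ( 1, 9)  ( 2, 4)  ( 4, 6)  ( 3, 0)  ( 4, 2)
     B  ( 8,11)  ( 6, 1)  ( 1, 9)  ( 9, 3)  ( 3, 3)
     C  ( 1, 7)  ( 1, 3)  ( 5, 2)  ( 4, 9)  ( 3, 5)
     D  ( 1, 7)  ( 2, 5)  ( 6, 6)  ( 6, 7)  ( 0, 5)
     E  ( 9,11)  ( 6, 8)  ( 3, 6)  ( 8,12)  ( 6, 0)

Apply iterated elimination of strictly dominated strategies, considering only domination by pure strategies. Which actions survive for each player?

P2 drop Q (P beats it: A:9>4 B:11>1 C:7>3 D:7>5 E:11>8)
P2 drop R (P beats it: A:9>6 B:11>9 C:7>2 D:7>6 E:11>6)
P1 drop A (E beats it: P:9>1 S:8>3 T:6>4)
P1 drop C (E beats it: P:9>1 S:8>4 T:6>3)
P1 drop D (B beats it: P:8>1 S:9>6 T:3>0)
P2 drop T (P beats it: B:11>3 E:11>0)
P1→{B,E} P2→{P,S}

Remaining: P1:{B,E} P2:{P,S}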